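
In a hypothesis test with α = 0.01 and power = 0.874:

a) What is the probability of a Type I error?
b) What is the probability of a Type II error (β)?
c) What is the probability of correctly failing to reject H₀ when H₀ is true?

Answer: a) 0.01, b) 0.126, c) 0.99

Derivation:
a) Type I error probability = α = 0.01
b) Power = P(reject H₀ | H₁ true) = 1 - β = 0.874, so Type II error probability = β = 1 - Power = 0.126
c) P(fail to reject H₀ | H₀ true) = 1 - α = 0.99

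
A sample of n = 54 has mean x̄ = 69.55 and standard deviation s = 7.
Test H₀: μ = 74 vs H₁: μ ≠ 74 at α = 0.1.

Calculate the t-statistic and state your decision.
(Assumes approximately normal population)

Answer: t = -4.6714, reject H₀

Derivation:
df = n - 1 = 53
SE = s/√n = 7/√54 = 0.9526
t = (x̄ - μ₀)/SE = (69.55 - 74)/0.9526 = -4.6714
Critical value: t_{0.05,53} = ±1.674
p-value < 0.0001
Decision: reject H₀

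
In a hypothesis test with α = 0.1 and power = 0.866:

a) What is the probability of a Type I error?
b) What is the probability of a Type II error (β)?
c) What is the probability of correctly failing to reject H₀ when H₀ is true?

Answer: a) 0.1, b) 0.134, c) 0.9

Derivation:
a) Type I error probability = α = 0.1
b) Power = P(reject H₀ | H₁ true) = 1 - β = 0.866, so Type II error probability = β = 1 - Power = 0.134
c) P(fail to reject H₀ | H₀ true) = 1 - α = 0.9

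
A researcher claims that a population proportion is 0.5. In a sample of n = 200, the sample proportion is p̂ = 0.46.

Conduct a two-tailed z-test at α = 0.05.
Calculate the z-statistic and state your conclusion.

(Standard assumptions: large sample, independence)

Answer: z = -1.1314, fail to reject H₀

Derivation:
H₀: p = 0.5, H₁: p ≠ 0.5
Standard error: SE = √(p₀(1-p₀)/n) = √(0.5×0.5/200) = 0.035355
z-statistic: z = (p̂ - p₀)/SE = (0.46 - 0.5)/0.035355 = -1.1314
Critical value: z_0.025 = ±1.960
p-value = 0.2579
Decision: fail to reject H₀ at α = 0.05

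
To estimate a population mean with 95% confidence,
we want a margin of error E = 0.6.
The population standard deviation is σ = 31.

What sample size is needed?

Answer: n = 10255

Derivation:
z_0.025 = 1.960
n = (z×σ/E)² = (1.960×31/0.6)²
n = 10254.9378
Round up: n = 10255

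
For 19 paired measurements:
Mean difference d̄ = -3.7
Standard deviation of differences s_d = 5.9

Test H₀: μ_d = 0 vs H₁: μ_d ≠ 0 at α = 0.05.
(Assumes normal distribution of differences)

df = n - 1 = 18
SE = s_d/√n = 5.9/√19 = 1.3536
t = d̄/SE = -3.7/1.3536 = -2.7335
Critical value: t_{0.025,18} = ±2.101
p-value ≈ 0.0136
Decision: reject H₀

Answer: t = -2.7335, reject H₀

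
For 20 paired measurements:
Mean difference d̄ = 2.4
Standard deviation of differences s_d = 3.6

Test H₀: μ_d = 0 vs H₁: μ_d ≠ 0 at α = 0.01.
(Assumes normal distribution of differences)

Answer: t = 2.9814, reject H₀

Derivation:
df = n - 1 = 19
SE = s_d/√n = 3.6/√20 = 0.8050
t = d̄/SE = 2.4/0.8050 = 2.9814
Critical value: t_{0.005,19} = ±2.861
p-value ≈ 0.0077
Decision: reject H₀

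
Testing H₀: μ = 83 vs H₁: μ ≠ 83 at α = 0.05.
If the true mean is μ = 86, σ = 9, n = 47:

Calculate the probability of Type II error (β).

SE = σ/√n = 9/√47 = 1.3128
Critical values: μ₀ ± z_0.025×SE = 83 ± 1.960×1.3128
Acceptance region: (80.4269, 85.5731)
Under H₁ (μ = 86): z_high = (85.5731 - 86)/1.3128 = -0.3252, z_low = (80.4269 - 86)/1.3128 = -4.2452
β = P(not reject | H₁) = Φ(-0.3252) - Φ(-4.2452) ≈ 0.3725

Answer: β ≈ 0.3725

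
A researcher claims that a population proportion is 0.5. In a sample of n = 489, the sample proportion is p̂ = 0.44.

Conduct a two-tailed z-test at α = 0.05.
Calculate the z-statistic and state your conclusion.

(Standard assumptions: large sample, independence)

H₀: p = 0.5, H₁: p ≠ 0.5
Standard error: SE = √(p₀(1-p₀)/n) = √(0.5×0.5/489) = 0.022611
z-statistic: z = (p̂ - p₀)/SE = (0.44 - 0.5)/0.022611 = -2.6536
Critical value: z_0.025 = ±1.960
p-value = 0.0080
Decision: reject H₀ at α = 0.05

Answer: z = -2.6536, reject H₀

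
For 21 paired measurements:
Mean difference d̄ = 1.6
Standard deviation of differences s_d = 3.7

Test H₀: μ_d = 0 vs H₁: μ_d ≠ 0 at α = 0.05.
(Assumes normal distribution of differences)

Answer: t = 1.9817, fail to reject H₀

Derivation:
df = n - 1 = 20
SE = s_d/√n = 3.7/√21 = 0.8074
t = d̄/SE = 1.6/0.8074 = 1.9817
Critical value: t_{0.025,20} = ±2.086
p-value ≈ 0.0614
Decision: fail to reject H₀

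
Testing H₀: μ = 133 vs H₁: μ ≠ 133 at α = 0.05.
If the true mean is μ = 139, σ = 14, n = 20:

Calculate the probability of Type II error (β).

SE = σ/√n = 14/√20 = 3.1305
Critical values: μ₀ ± z_0.025×SE = 133 ± 1.960×3.1305
Acceptance region: (126.8642, 139.1358)
Under H₁ (μ = 139): z_high = (139.1358 - 139)/3.1305 = 0.0434, z_low = (126.8642 - 139)/3.1305 = -3.8766
β = P(not reject | H₁) = Φ(0.0434) - Φ(-3.8766) ≈ 0.5173

Answer: β ≈ 0.5173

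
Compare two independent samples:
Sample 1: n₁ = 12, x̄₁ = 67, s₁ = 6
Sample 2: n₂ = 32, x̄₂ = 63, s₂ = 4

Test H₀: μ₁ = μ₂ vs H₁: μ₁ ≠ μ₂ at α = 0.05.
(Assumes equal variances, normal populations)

Answer: t = 2.5641, reject H₀

Derivation:
Pooled variance: s²_p = [11×6² + 31×4²]/(42) = 21.2381
s_p = 4.6085
SE = s_p×√(1/n₁ + 1/n₂) = 4.6085×√(1/12 + 1/32) = 1.5600
t = (x̄₁ - x̄₂)/SE = (67 - 63)/1.5600 = 2.5641
df = 42, t-critical = ±2.018
Decision: reject H₀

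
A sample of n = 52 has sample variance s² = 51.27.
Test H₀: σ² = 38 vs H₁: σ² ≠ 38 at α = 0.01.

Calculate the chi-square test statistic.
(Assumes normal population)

Answer: χ² = 68.8097, fail to reject H₀

Derivation:
df = n - 1 = 51
χ² = (n-1)s²/σ₀² = 51×51.27/38 = 68.8097
Critical values: χ²_{0.995,51} = 28.735, χ²_{0.005,51} = 80.747
Rejection region: χ² < 28.735 or χ² > 80.747
Decision: fail to reject H₀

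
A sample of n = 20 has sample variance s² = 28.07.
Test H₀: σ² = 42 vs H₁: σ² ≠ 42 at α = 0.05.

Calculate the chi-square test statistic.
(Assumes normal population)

Answer: χ² = 12.6983, fail to reject H₀

Derivation:
df = n - 1 = 19
χ² = (n-1)s²/σ₀² = 19×28.07/42 = 12.6983
Critical values: χ²_{0.975,19} = 8.907, χ²_{0.025,19} = 32.852
Rejection region: χ² < 8.907 or χ² > 32.852
Decision: fail to reject H₀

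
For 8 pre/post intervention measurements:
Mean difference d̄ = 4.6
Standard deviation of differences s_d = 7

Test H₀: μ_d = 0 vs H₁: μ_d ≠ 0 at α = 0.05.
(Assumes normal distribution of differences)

df = n - 1 = 7
SE = s_d/√n = 7/√8 = 2.4749
t = d̄/SE = 4.6/2.4749 = 1.8587
Critical value: t_{0.025,7} = ±2.365
p-value ≈ 0.1054
Decision: fail to reject H₀

Answer: t = 1.8587, fail to reject H₀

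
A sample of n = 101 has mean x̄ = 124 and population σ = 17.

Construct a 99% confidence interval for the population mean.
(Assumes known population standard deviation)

Confidence level: 99%, α = 0.01
z_0.005 = 2.576
SE = σ/√n = 17/√101 = 1.6916
Margin of error = 2.576 × 1.6916 = 4.3576
CI: x̄ ± margin = 124 ± 4.3576
CI: (119.6424, 128.3576)

Answer: (119.6424, 128.3576)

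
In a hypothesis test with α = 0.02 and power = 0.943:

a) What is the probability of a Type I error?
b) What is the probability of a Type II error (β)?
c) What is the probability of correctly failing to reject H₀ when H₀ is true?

Answer: a) 0.02, b) 0.057, c) 0.98

Derivation:
a) Type I error probability = α = 0.02
b) Power = P(reject H₀ | H₁ true) = 1 - β = 0.943, so Type II error probability = β = 1 - Power = 0.057
c) P(fail to reject H₀ | H₀ true) = 1 - α = 0.98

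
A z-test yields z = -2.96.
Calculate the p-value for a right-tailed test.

For z = -2.96:
p = P(Z > -2.96) = 1 - Φ(-2.96) = 0.9985

Answer: p-value ≈ 0.9985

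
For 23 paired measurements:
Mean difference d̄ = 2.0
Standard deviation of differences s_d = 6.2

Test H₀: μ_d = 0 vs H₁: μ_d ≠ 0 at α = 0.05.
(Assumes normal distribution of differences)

Answer: t = 1.5470, fail to reject H₀

Derivation:
df = n - 1 = 22
SE = s_d/√n = 6.2/√23 = 1.2928
t = d̄/SE = 2.0/1.2928 = 1.5470
Critical value: t_{0.025,22} = ±2.074
p-value ≈ 0.1361
Decision: fail to reject H₀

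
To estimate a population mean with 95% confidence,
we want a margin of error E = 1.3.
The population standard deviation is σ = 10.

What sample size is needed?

z_0.025 = 1.960
n = (z×σ/E)² = (1.960×10/1.3)²
n = 227.3136
Round up: n = 228

Answer: n = 228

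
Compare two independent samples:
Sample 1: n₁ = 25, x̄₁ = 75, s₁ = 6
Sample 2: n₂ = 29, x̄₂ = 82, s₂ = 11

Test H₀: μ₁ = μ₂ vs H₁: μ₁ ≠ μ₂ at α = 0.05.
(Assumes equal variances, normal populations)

Pooled variance: s²_p = [24×6² + 28×11²]/(52) = 81.7692
s_p = 9.0426
SE = s_p×√(1/n₁ + 1/n₂) = 9.0426×√(1/25 + 1/29) = 2.4679
t = (x̄₁ - x̄₂)/SE = (75 - 82)/2.4679 = -2.8364
df = 52, t-critical = ±2.007
Decision: reject H₀

Answer: t = -2.8364, reject H₀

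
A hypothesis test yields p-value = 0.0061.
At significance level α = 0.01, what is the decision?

Compare p-value to α:
0.0061 < 0.01
Decision: reject H₀

Answer: reject H₀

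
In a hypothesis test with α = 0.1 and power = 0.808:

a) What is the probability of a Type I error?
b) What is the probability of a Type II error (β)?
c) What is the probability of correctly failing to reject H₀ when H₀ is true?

Answer: a) 0.1, b) 0.192, c) 0.9

Derivation:
a) Type I error probability = α = 0.1
b) Power = P(reject H₀ | H₁ true) = 1 - β = 0.808, so Type II error probability = β = 1 - Power = 0.192
c) P(fail to reject H₀ | H₀ true) = 1 - α = 0.9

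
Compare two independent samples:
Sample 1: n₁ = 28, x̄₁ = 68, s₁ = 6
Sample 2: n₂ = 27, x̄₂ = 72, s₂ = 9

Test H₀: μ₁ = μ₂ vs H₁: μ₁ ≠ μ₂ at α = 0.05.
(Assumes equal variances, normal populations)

Answer: t = -1.9460, fail to reject H₀

Derivation:
Pooled variance: s²_p = [27×6² + 26×9²]/(53) = 58.0755
s_p = 7.6207
SE = s_p×√(1/n₁ + 1/n₂) = 7.6207×√(1/28 + 1/27) = 2.0555
t = (x̄₁ - x̄₂)/SE = (68 - 72)/2.0555 = -1.9460
df = 53, t-critical = ±2.006
Decision: fail to reject H₀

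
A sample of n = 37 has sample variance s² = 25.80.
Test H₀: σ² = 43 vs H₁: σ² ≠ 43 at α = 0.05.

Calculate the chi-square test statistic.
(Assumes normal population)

Answer: χ² = 21.6000, fail to reject H₀

Derivation:
df = n - 1 = 36
χ² = (n-1)s²/σ₀² = 36×25.80/43 = 21.6000
Critical values: χ²_{0.975,36} = 21.336, χ²_{0.025,36} = 54.437
Rejection region: χ² < 21.336 or χ² > 54.437
Decision: fail to reject H₀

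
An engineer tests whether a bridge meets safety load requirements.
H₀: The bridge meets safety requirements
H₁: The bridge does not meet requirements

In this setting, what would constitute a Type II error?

Answer: Declaring an unsafe bridge to be safe

Derivation:
Type I error (α): Rejecting H₀ when H₀ is true
Type II error (β): Failing to reject H₀ when H₁ is true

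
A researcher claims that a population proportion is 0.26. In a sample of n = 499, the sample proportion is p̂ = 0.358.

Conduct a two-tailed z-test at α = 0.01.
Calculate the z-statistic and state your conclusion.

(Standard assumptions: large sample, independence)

Answer: z = 4.9908, reject H₀

Derivation:
H₀: p = 0.26, H₁: p ≠ 0.26
Standard error: SE = √(p₀(1-p₀)/n) = √(0.26×0.74/499) = 0.019636
z-statistic: z = (p̂ - p₀)/SE = (0.358 - 0.26)/0.019636 = 4.9908
Critical value: z_0.005 = ±2.576
p-value < 0.0001
Decision: reject H₀ at α = 0.01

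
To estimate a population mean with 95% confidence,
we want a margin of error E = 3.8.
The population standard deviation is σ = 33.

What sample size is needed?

z_0.025 = 1.960
n = (z×σ/E)² = (1.960×33/3.8)²
n = 289.7162
Round up: n = 290

Answer: n = 290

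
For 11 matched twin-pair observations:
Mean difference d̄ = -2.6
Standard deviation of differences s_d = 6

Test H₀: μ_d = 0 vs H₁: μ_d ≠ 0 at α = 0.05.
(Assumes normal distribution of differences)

Answer: t = -1.4372, fail to reject H₀

Derivation:
df = n - 1 = 10
SE = s_d/√n = 6/√11 = 1.8091
t = d̄/SE = -2.6/1.8091 = -1.4372
Critical value: t_{0.025,10} = ±2.228
p-value ≈ 0.1812
Decision: fail to reject H₀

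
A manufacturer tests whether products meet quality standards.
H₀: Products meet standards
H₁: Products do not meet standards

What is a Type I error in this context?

Answer: Rejecting good products that actually meet standards

Derivation:
Type I error (α): Rejecting H₀ when H₀ is true
Type II error (β): Failing to reject H₀ when H₁ is true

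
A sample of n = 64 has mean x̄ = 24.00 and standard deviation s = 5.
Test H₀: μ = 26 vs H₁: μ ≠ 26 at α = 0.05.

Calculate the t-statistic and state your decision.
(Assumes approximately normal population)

Answer: t = -3.2000, reject H₀

Derivation:
df = n - 1 = 63
SE = s/√n = 5/√64 = 0.6250
t = (x̄ - μ₀)/SE = (24.00 - 26)/0.6250 = -3.2000
Critical value: t_{0.025,63} = ±1.998
p-value ≈ 0.0022
Decision: reject H₀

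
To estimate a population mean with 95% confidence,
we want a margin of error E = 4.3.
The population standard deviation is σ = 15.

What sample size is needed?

Answer: n = 47

Derivation:
z_0.025 = 1.960
n = (z×σ/E)² = (1.960×15/4.3)²
n = 46.7474
Round up: n = 47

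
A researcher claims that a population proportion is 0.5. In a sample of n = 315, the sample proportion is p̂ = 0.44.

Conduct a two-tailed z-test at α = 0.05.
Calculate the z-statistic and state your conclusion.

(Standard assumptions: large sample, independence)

Answer: z = -2.1298, reject H₀

Derivation:
H₀: p = 0.5, H₁: p ≠ 0.5
Standard error: SE = √(p₀(1-p₀)/n) = √(0.5×0.5/315) = 0.028172
z-statistic: z = (p̂ - p₀)/SE = (0.44 - 0.5)/0.028172 = -2.1298
Critical value: z_0.025 = ±1.960
p-value = 0.0332
Decision: reject H₀ at α = 0.05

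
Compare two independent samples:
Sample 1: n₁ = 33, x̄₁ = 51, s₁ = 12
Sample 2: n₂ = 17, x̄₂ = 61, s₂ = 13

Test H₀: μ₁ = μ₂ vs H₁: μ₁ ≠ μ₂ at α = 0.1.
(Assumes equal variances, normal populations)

Answer: t = -2.7139, reject H₀

Derivation:
Pooled variance: s²_p = [32×12² + 16×13²]/(48) = 152.3333
s_p = 12.3423
SE = s_p×√(1/n₁ + 1/n₂) = 12.3423×√(1/33 + 1/17) = 3.6847
t = (x̄₁ - x̄₂)/SE = (51 - 61)/3.6847 = -2.7139
df = 48, t-critical = ±1.677
Decision: reject H₀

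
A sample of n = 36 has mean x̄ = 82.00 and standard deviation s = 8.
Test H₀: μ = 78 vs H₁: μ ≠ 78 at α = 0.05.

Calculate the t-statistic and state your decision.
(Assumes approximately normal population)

df = n - 1 = 35
SE = s/√n = 8/√36 = 1.3333
t = (x̄ - μ₀)/SE = (82.00 - 78)/1.3333 = 3.0001
Critical value: t_{0.025,35} = ±2.030
p-value ≈ 0.0049
Decision: reject H₀

Answer: t = 3.0001, reject H₀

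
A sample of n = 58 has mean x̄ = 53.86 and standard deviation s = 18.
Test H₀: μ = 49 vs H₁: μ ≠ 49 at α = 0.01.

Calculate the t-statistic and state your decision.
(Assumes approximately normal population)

df = n - 1 = 57
SE = s/√n = 18/√58 = 2.3635
t = (x̄ - μ₀)/SE = (53.86 - 49)/2.3635 = 2.0563
Critical value: t_{0.005,57} = ±2.665
p-value ≈ 0.0443
Decision: fail to reject H₀

Answer: t = 2.0563, fail to reject H₀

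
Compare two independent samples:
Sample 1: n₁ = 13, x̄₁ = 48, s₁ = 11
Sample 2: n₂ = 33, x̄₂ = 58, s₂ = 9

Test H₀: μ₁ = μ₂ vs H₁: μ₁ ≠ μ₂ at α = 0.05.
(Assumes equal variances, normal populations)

Pooled variance: s²_p = [12×11² + 32×9²]/(44) = 91.9091
s_p = 9.5869
SE = s_p×√(1/n₁ + 1/n₂) = 9.5869×√(1/13 + 1/33) = 3.1393
t = (x̄₁ - x̄₂)/SE = (48 - 58)/3.1393 = -3.1854
df = 44, t-critical = ±2.015
Decision: reject H₀

Answer: t = -3.1854, reject H₀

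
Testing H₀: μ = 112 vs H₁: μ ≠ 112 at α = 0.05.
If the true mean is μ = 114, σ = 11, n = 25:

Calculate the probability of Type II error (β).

Answer: β ≈ 0.8513

Derivation:
SE = σ/√n = 11/√25 = 2.2000
Critical values: μ₀ ± z_0.025×SE = 112 ± 1.960×2.2000
Acceptance region: (107.6880, 116.3120)
Under H₁ (μ = 114): z_high = (116.3120 - 114)/2.2000 = 1.0509, z_low = (107.6880 - 114)/2.2000 = -2.8691
β = P(not reject | H₁) = Φ(1.0509) - Φ(-2.8691) ≈ 0.8513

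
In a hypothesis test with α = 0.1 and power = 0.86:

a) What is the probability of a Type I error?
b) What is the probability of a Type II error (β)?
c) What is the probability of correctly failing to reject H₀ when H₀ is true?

a) Type I error probability = α = 0.1
b) Power = P(reject H₀ | H₁ true) = 1 - β = 0.86, so Type II error probability = β = 1 - Power = 0.14
c) P(fail to reject H₀ | H₀ true) = 1 - α = 0.9

Answer: a) 0.1, b) 0.14, c) 0.9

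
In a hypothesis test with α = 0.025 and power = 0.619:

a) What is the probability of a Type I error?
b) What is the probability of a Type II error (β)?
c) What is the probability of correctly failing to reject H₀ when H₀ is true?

a) Type I error probability = α = 0.025
b) Power = P(reject H₀ | H₁ true) = 1 - β = 0.619, so Type II error probability = β = 1 - Power = 0.381
c) P(fail to reject H₀ | H₀ true) = 1 - α = 0.975

Answer: a) 0.025, b) 0.381, c) 0.975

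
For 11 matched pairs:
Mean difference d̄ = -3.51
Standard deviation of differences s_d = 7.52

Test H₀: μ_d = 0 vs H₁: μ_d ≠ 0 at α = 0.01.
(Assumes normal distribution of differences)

Answer: t = -1.5480, fail to reject H₀

Derivation:
df = n - 1 = 10
SE = s_d/√n = 7.52/√11 = 2.2674
t = d̄/SE = -3.51/2.2674 = -1.5480
Critical value: t_{0.005,10} = ±3.169
p-value ≈ 0.1527
Decision: fail to reject H₀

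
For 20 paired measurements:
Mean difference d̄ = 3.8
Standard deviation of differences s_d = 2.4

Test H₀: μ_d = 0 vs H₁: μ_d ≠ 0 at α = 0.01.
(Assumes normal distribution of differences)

Answer: t = 7.0803, reject H₀

Derivation:
df = n - 1 = 19
SE = s_d/√n = 2.4/√20 = 0.5367
t = d̄/SE = 3.8/0.5367 = 7.0803
Critical value: t_{0.005,19} = ±2.861
p-value < 0.0001
Decision: reject H₀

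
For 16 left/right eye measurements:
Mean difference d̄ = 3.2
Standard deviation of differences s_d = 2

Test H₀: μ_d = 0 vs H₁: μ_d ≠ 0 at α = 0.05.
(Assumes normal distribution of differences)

df = n - 1 = 15
SE = s_d/√n = 2/√16 = 0.5000
t = d̄/SE = 3.2/0.5000 = 6.4000
Critical value: t_{0.025,15} = ±2.131
p-value < 0.0001
Decision: reject H₀

Answer: t = 6.4000, reject H₀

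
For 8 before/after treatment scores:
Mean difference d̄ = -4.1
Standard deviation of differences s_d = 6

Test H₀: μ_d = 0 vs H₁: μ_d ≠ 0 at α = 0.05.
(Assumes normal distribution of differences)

Answer: t = -1.9328, fail to reject H₀

Derivation:
df = n - 1 = 7
SE = s_d/√n = 6/√8 = 2.1213
t = d̄/SE = -4.1/2.1213 = -1.9328
Critical value: t_{0.025,7} = ±2.365
p-value ≈ 0.0945
Decision: fail to reject H₀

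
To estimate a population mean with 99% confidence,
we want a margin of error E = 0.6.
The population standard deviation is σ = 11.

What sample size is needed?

Answer: n = 2231

Derivation:
z_0.005 = 2.576
n = (z×σ/E)² = (2.576×11/0.6)²
n = 2230.3580
Round up: n = 2231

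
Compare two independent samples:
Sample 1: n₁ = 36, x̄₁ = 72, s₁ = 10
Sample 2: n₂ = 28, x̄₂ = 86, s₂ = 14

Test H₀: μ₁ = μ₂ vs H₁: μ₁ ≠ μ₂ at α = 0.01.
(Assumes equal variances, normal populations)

Pooled variance: s²_p = [35×10² + 27×14²]/(62) = 141.8065
s_p = 11.9083
SE = s_p×√(1/n₁ + 1/n₂) = 11.9083×√(1/36 + 1/28) = 3.0006
t = (x̄₁ - x̄₂)/SE = (72 - 86)/3.0006 = -4.6657
df = 62, t-critical = ±2.657
Decision: reject H₀

Answer: t = -4.6657, reject H₀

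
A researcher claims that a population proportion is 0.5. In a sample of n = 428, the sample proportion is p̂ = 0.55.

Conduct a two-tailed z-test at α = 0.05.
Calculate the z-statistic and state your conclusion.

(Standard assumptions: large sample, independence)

H₀: p = 0.5, H₁: p ≠ 0.5
Standard error: SE = √(p₀(1-p₀)/n) = √(0.5×0.5/428) = 0.024168
z-statistic: z = (p̂ - p₀)/SE = (0.55 - 0.5)/0.024168 = 2.0689
Critical value: z_0.025 = ±1.960
p-value = 0.0386
Decision: reject H₀ at α = 0.05

Answer: z = 2.0689, reject H₀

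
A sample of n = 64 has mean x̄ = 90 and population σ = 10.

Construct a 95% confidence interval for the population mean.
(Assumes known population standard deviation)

Answer: (87.5500, 92.4500)

Derivation:
Confidence level: 95%, α = 0.05
z_0.025 = 1.960
SE = σ/√n = 10/√64 = 1.2500
Margin of error = 1.960 × 1.2500 = 2.4500
CI: x̄ ± margin = 90 ± 2.4500
CI: (87.5500, 92.4500)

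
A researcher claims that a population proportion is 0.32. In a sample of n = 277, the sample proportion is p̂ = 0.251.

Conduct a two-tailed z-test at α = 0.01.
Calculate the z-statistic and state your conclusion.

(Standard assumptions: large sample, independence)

Answer: z = -2.4618, fail to reject H₀

Derivation:
H₀: p = 0.32, H₁: p ≠ 0.32
Standard error: SE = √(p₀(1-p₀)/n) = √(0.32×0.68/277) = 0.028028
z-statistic: z = (p̂ - p₀)/SE = (0.251 - 0.32)/0.028028 = -2.4618
Critical value: z_0.005 = ±2.576
p-value = 0.0138
Decision: fail to reject H₀ at α = 0.01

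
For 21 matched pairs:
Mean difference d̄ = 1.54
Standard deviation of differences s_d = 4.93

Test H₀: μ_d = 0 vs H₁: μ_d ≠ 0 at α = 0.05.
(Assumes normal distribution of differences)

df = n - 1 = 20
SE = s_d/√n = 4.93/√21 = 1.0758
t = d̄/SE = 1.54/1.0758 = 1.4315
Critical value: t_{0.025,20} = ±2.086
p-value ≈ 0.1677
Decision: fail to reject H₀

Answer: t = 1.4315, fail to reject H₀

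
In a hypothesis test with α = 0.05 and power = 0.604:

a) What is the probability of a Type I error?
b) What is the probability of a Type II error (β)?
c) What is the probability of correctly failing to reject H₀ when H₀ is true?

Answer: a) 0.05, b) 0.396, c) 0.95

Derivation:
a) Type I error probability = α = 0.05
b) Power = P(reject H₀ | H₁ true) = 1 - β = 0.604, so Type II error probability = β = 1 - Power = 0.396
c) P(fail to reject H₀ | H₀ true) = 1 - α = 0.95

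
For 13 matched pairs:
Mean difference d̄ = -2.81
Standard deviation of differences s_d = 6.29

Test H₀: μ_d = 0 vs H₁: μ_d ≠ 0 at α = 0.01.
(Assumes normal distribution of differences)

Answer: t = -1.6108, fail to reject H₀

Derivation:
df = n - 1 = 12
SE = s_d/√n = 6.29/√13 = 1.7445
t = d̄/SE = -2.81/1.7445 = -1.6108
Critical value: t_{0.005,12} = ±3.055
p-value ≈ 0.1332
Decision: fail to reject H₀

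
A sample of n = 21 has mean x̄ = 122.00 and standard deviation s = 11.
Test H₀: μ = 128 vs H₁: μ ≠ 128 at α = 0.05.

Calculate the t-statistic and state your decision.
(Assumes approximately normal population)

Answer: t = -2.4996, reject H₀

Derivation:
df = n - 1 = 20
SE = s/√n = 11/√21 = 2.4004
t = (x̄ - μ₀)/SE = (122.00 - 128)/2.4004 = -2.4996
Critical value: t_{0.025,20} = ±2.086
p-value ≈ 0.0213
Decision: reject H₀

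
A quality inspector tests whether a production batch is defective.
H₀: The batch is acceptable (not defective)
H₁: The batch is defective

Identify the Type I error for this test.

Answer: Rejecting an acceptable batch

Derivation:
Type I error (α): Rejecting H₀ when H₀ is true
Type II error (β): Failing to reject H₀ when H₁ is true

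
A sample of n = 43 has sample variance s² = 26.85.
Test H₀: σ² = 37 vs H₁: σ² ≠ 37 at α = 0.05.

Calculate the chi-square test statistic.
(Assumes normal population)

df = n - 1 = 42
χ² = (n-1)s²/σ₀² = 42×26.85/37 = 30.4784
Critical values: χ²_{0.975,42} = 25.999, χ²_{0.025,42} = 61.777
Rejection region: χ² < 25.999 or χ² > 61.777
Decision: fail to reject H₀

Answer: χ² = 30.4784, fail to reject H₀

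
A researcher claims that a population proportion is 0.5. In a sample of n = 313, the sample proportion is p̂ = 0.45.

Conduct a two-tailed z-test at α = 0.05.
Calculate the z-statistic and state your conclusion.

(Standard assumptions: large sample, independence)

Answer: z = -1.7692, fail to reject H₀

Derivation:
H₀: p = 0.5, H₁: p ≠ 0.5
Standard error: SE = √(p₀(1-p₀)/n) = √(0.5×0.5/313) = 0.028262
z-statistic: z = (p̂ - p₀)/SE = (0.45 - 0.5)/0.028262 = -1.7692
Critical value: z_0.025 = ±1.960
p-value = 0.0769
Decision: fail to reject H₀ at α = 0.05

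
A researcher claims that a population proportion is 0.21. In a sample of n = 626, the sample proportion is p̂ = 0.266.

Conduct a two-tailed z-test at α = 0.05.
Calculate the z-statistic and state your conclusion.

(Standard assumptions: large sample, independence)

Answer: z = 3.4400, reject H₀

Derivation:
H₀: p = 0.21, H₁: p ≠ 0.21
Standard error: SE = √(p₀(1-p₀)/n) = √(0.21×0.79/626) = 0.016279
z-statistic: z = (p̂ - p₀)/SE = (0.266 - 0.21)/0.016279 = 3.4400
Critical value: z_0.025 = ±1.960
p-value = 0.0006
Decision: reject H₀ at α = 0.05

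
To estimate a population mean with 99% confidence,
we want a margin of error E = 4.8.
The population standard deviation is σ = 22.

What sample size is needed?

Answer: n = 140

Derivation:
z_0.005 = 2.576
n = (z×σ/E)² = (2.576×22/4.8)²
n = 139.3974
Round up: n = 140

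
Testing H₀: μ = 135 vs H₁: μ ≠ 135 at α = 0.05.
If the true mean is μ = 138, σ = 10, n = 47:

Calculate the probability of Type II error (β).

Answer: β ≈ 0.4615

Derivation:
SE = σ/√n = 10/√47 = 1.4586
Critical values: μ₀ ± z_0.025×SE = 135 ± 1.960×1.4586
Acceptance region: (132.1411, 137.8589)
Under H₁ (μ = 138): z_high = (137.8589 - 138)/1.4586 = -0.0967, z_low = (132.1411 - 138)/1.4586 = -4.0168
β = P(not reject | H₁) = Φ(-0.0967) - Φ(-4.0168) ≈ 0.4615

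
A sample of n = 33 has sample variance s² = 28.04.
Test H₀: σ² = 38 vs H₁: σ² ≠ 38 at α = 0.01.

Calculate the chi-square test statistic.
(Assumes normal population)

Answer: χ² = 23.6126, fail to reject H₀

Derivation:
df = n - 1 = 32
χ² = (n-1)s²/σ₀² = 32×28.04/38 = 23.6126
Critical values: χ²_{0.995,32} = 15.134, χ²_{0.005,32} = 56.328
Rejection region: χ² < 15.134 or χ² > 56.328
Decision: fail to reject H₀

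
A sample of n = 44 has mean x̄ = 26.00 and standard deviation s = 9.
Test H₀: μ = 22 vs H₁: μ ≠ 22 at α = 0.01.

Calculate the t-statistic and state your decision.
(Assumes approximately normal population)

Answer: t = 2.9481, reject H₀

Derivation:
df = n - 1 = 43
SE = s/√n = 9/√44 = 1.3568
t = (x̄ - μ₀)/SE = (26.00 - 22)/1.3568 = 2.9481
Critical value: t_{0.005,43} = ±2.695
p-value ≈ 0.0052
Decision: reject H₀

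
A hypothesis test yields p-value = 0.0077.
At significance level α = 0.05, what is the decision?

Compare p-value to α:
0.0077 < 0.05
Decision: reject H₀

Answer: reject H₀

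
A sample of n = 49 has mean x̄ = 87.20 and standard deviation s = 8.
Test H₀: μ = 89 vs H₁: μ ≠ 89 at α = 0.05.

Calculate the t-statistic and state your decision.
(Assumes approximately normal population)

df = n - 1 = 48
SE = s/√n = 8/√49 = 1.1429
t = (x̄ - μ₀)/SE = (87.20 - 89)/1.1429 = -1.5749
Critical value: t_{0.025,48} = ±2.011
p-value ≈ 0.1218
Decision: fail to reject H₀

Answer: t = -1.5749, fail to reject H₀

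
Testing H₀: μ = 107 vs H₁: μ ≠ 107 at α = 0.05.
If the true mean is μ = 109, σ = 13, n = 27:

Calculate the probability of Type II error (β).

Answer: β ≈ 0.8742

Derivation:
SE = σ/√n = 13/√27 = 2.5019
Critical values: μ₀ ± z_0.025×SE = 107 ± 1.960×2.5019
Acceptance region: (102.0963, 111.9037)
Under H₁ (μ = 109): z_high = (111.9037 - 109)/2.5019 = 1.1606, z_low = (102.0963 - 109)/2.5019 = -2.7594
β = P(not reject | H₁) = Φ(1.1606) - Φ(-2.7594) ≈ 0.8742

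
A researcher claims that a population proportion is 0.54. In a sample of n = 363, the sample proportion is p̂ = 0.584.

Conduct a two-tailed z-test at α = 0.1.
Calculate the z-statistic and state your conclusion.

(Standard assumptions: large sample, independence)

H₀: p = 0.54, H₁: p ≠ 0.54
Standard error: SE = √(p₀(1-p₀)/n) = √(0.54×0.46/363) = 0.026159
z-statistic: z = (p̂ - p₀)/SE = (0.584 - 0.54)/0.026159 = 1.6820
Critical value: z_0.05 = ±1.645
p-value = 0.0926
Decision: reject H₀ at α = 0.1

Answer: z = 1.6820, reject H₀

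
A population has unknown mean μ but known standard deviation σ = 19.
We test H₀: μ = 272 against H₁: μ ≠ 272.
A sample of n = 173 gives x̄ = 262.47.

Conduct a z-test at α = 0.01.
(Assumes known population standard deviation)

Standard error: SE = σ/√n = 19/√173 = 1.4445
z-statistic: z = (x̄ - μ₀)/SE = (262.47 - 272)/1.4445 = -6.5974
Critical value: ±2.576
p-value < 0.0001
Decision: reject H₀

Answer: z = -6.5974, reject H₀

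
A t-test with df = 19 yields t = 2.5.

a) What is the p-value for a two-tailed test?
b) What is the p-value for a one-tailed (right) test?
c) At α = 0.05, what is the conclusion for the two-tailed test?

Using t-distribution with df = 19:
a) Two-tailed: p = 2×P(T > 2.5) = 0.0217
b) One-tailed: p = P(T > 2.5) = 0.0109
c) 0.0217 < 0.05, reject H₀

Answer: a) 0.0217, b) 0.0109, c) reject H₀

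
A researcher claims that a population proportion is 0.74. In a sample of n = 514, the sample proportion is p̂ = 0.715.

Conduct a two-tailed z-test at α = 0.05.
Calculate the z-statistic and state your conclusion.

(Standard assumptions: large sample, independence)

H₀: p = 0.74, H₁: p ≠ 0.74
Standard error: SE = √(p₀(1-p₀)/n) = √(0.74×0.26/514) = 0.019347
z-statistic: z = (p̂ - p₀)/SE = (0.715 - 0.74)/0.019347 = -1.2922
Critical value: z_0.025 = ±1.960
p-value = 0.1963
Decision: fail to reject H₀ at α = 0.05

Answer: z = -1.2922, fail to reject H₀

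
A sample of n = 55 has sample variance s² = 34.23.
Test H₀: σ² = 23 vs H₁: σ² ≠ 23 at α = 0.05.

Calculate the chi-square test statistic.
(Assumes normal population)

df = n - 1 = 54
χ² = (n-1)s²/σ₀² = 54×34.23/23 = 80.3661
Critical values: χ²_{0.975,54} = 35.586, χ²_{0.025,54} = 76.192
Rejection region: χ² < 35.586 or χ² > 76.192
Decision: reject H₀

Answer: χ² = 80.3661, reject H₀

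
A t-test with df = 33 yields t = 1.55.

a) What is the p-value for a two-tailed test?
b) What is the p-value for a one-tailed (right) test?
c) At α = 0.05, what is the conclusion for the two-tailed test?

Answer: a) 0.1307, b) 0.0653, c) fail to reject H₀

Derivation:
Using t-distribution with df = 33:
a) Two-tailed: p = 2×P(T > 1.55) = 0.1307
b) One-tailed: p = P(T > 1.55) = 0.0653
c) 0.1307 ≥ 0.05, fail to reject H₀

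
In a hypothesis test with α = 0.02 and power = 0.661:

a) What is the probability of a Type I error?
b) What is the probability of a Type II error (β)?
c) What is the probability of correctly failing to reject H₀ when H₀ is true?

a) Type I error probability = α = 0.02
b) Power = P(reject H₀ | H₁ true) = 1 - β = 0.661, so Type II error probability = β = 1 - Power = 0.339
c) P(fail to reject H₀ | H₀ true) = 1 - α = 0.98

Answer: a) 0.02, b) 0.339, c) 0.98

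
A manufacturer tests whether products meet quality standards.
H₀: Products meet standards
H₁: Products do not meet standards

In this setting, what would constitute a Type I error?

Answer: Rejecting good products that actually meet standards

Derivation:
A Type I error (probability α) occurs when we reject a true H₀.
A Type II error (probability β) occurs when we fail to reject a false H₀.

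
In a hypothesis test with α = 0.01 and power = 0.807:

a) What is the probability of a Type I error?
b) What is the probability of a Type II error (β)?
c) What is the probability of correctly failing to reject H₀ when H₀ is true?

a) Type I error probability = α = 0.01
b) Power = P(reject H₀ | H₁ true) = 1 - β = 0.807, so Type II error probability = β = 1 - Power = 0.193
c) P(fail to reject H₀ | H₀ true) = 1 - α = 0.99

Answer: a) 0.01, b) 0.193, c) 0.99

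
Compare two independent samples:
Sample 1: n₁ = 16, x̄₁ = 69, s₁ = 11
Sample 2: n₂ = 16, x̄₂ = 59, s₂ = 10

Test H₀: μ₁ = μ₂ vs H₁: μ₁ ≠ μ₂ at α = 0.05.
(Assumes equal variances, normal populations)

Pooled variance: s²_p = [15×11² + 15×10²]/(30) = 110.5000
s_p = 10.5119
SE = s_p×√(1/n₁ + 1/n₂) = 10.5119×√(1/16 + 1/16) = 3.7165
t = (x̄₁ - x̄₂)/SE = (69 - 59)/3.7165 = 2.6907
df = 30, t-critical = ±2.042
Decision: reject H₀

Answer: t = 2.6907, reject H₀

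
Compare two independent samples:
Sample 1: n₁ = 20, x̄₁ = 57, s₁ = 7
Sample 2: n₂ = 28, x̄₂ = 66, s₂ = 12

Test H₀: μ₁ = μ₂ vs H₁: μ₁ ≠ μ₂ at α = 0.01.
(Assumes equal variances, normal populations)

Answer: t = -3.0034, reject H₀

Derivation:
Pooled variance: s²_p = [19×7² + 27×12²]/(46) = 104.7609
s_p = 10.2353
SE = s_p×√(1/n₁ + 1/n₂) = 10.2353×√(1/20 + 1/28) = 2.9966
t = (x̄₁ - x̄₂)/SE = (57 - 66)/2.9966 = -3.0034
df = 46, t-critical = ±2.687
Decision: reject H₀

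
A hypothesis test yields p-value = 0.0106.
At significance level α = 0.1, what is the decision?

Answer: reject H₀

Derivation:
Compare p-value to α:
0.0106 < 0.1
Decision: reject H₀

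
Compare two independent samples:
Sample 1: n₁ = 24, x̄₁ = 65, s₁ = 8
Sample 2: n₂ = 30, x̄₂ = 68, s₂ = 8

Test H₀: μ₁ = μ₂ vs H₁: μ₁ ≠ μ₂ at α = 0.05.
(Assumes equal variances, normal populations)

Answer: t = -1.3693, fail to reject H₀

Derivation:
Pooled variance: s²_p = [23×8² + 29×8²]/(52) = 64.0000
s_p = 8.0000
SE = s_p×√(1/n₁ + 1/n₂) = 8.0000×√(1/24 + 1/30) = 2.1909
t = (x̄₁ - x̄₂)/SE = (65 - 68)/2.1909 = -1.3693
df = 52, t-critical = ±2.007
Decision: fail to reject H₀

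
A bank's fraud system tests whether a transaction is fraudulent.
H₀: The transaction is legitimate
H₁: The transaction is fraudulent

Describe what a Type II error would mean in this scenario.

A Type I error (probability α) occurs when we reject a true H₀.
A Type II error (probability β) occurs when we fail to reject a false H₀.

Answer: Allowing a fraudulent transaction to go through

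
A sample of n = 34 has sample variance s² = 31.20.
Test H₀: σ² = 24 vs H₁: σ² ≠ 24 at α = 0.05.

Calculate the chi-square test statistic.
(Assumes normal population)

df = n - 1 = 33
χ² = (n-1)s²/σ₀² = 33×31.20/24 = 42.9000
Critical values: χ²_{0.975,33} = 19.047, χ²_{0.025,33} = 50.725
Rejection region: χ² < 19.047 or χ² > 50.725
Decision: fail to reject H₀

Answer: χ² = 42.9000, fail to reject H₀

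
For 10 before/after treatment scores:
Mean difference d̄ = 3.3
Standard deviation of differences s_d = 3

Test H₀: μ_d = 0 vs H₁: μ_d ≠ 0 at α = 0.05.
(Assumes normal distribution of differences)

Answer: t = 3.4784, reject H₀

Derivation:
df = n - 1 = 9
SE = s_d/√n = 3/√10 = 0.9487
t = d̄/SE = 3.3/0.9487 = 3.4784
Critical value: t_{0.025,9} = ±2.262
p-value ≈ 0.0070
Decision: reject H₀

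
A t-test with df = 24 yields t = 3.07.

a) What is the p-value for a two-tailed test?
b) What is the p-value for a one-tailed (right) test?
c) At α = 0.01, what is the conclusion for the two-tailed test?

Using t-distribution with df = 24:
a) Two-tailed: p = 2×P(T > 3.07) = 0.0053
b) One-tailed: p = P(T > 3.07) = 0.0026
c) 0.0053 < 0.01, reject H₀

Answer: a) 0.0053, b) 0.0026, c) reject H₀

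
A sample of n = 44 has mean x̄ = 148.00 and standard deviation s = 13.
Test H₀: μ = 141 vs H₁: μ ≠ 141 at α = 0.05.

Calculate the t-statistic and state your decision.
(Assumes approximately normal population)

df = n - 1 = 43
SE = s/√n = 13/√44 = 1.9598
t = (x̄ - μ₀)/SE = (148.00 - 141)/1.9598 = 3.5718
Critical value: t_{0.025,43} = ±2.017
p-value ≈ 0.0009
Decision: reject H₀

Answer: t = 3.5718, reject H₀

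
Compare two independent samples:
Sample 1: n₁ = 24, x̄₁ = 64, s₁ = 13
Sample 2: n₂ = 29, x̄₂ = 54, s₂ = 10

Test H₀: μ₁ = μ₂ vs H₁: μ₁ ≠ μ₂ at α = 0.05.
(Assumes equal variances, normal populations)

Answer: t = 3.1648, reject H₀

Derivation:
Pooled variance: s²_p = [23×13² + 28×10²]/(51) = 131.1176
s_p = 11.4507
SE = s_p×√(1/n₁ + 1/n₂) = 11.4507×√(1/24 + 1/29) = 3.1598
t = (x̄₁ - x̄₂)/SE = (64 - 54)/3.1598 = 3.1648
df = 51, t-critical = ±2.008
Decision: reject H₀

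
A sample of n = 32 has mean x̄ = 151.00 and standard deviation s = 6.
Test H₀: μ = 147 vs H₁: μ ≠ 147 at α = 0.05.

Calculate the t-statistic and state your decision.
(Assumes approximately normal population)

df = n - 1 = 31
SE = s/√n = 6/√32 = 1.0607
t = (x̄ - μ₀)/SE = (151.00 - 147)/1.0607 = 3.7711
Critical value: t_{0.025,31} = ±2.040
p-value ≈ 0.0007
Decision: reject H₀

Answer: t = 3.7711, reject H₀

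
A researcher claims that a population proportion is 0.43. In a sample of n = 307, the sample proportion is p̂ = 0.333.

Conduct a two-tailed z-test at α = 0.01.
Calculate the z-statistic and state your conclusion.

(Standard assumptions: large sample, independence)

H₀: p = 0.43, H₁: p ≠ 0.43
Standard error: SE = √(p₀(1-p₀)/n) = √(0.43×0.57/307) = 0.028255
z-statistic: z = (p̂ - p₀)/SE = (0.333 - 0.43)/0.028255 = -3.4330
Critical value: z_0.005 = ±2.576
p-value = 0.0006
Decision: reject H₀ at α = 0.01

Answer: z = -3.4330, reject H₀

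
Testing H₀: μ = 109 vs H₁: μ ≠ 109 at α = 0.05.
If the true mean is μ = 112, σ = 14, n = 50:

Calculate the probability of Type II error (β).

Answer: β ≈ 0.6715

Derivation:
SE = σ/√n = 14/√50 = 1.9799
Critical values: μ₀ ± z_0.025×SE = 109 ± 1.960×1.9799
Acceptance region: (105.1194, 112.8806)
Under H₁ (μ = 112): z_high = (112.8806 - 112)/1.9799 = 0.4448, z_low = (105.1194 - 112)/1.9799 = -3.4752
β = P(not reject | H₁) = Φ(0.4448) - Φ(-3.4752) ≈ 0.6715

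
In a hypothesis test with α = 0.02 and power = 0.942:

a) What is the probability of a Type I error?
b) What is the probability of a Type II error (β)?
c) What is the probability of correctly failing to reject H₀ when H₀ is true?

Answer: a) 0.02, b) 0.058, c) 0.98

Derivation:
a) Type I error probability = α = 0.02
b) Power = P(reject H₀ | H₁ true) = 1 - β = 0.942, so Type II error probability = β = 1 - Power = 0.058
c) P(fail to reject H₀ | H₀ true) = 1 - α = 0.98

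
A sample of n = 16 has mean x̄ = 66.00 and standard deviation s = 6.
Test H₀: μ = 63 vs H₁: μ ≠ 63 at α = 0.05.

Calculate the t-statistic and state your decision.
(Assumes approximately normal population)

Answer: t = 2.0000, fail to reject H₀

Derivation:
df = n - 1 = 15
SE = s/√n = 6/√16 = 1.5000
t = (x̄ - μ₀)/SE = (66.00 - 63)/1.5000 = 2.0000
Critical value: t_{0.025,15} = ±2.131
p-value ≈ 0.0639
Decision: fail to reject H₀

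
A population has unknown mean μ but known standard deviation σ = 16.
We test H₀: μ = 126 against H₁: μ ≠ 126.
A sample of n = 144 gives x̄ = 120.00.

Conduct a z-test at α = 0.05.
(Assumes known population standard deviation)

Standard error: SE = σ/√n = 16/√144 = 1.3333
z-statistic: z = (x̄ - μ₀)/SE = (120.00 - 126)/1.3333 = -4.5001
Critical value: ±1.960
p-value < 0.0001
Decision: reject H₀

Answer: z = -4.5001, reject H₀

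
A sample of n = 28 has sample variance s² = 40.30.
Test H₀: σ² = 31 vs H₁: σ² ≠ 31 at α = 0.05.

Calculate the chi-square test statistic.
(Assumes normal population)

Answer: χ² = 35.1000, fail to reject H₀

Derivation:
df = n - 1 = 27
χ² = (n-1)s²/σ₀² = 27×40.30/31 = 35.1000
Critical values: χ²_{0.975,27} = 14.573, χ²_{0.025,27} = 43.195
Rejection region: χ² < 14.573 or χ² > 43.195
Decision: fail to reject H₀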